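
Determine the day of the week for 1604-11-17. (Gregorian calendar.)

Wednesday

Doomsday rule: the anchor day for the 1600s is Tuesday. For year 04: 4÷12 = 0 r 4, and 4÷4 = 1, so 0+4+1 = 5.
Tuesday + 5 ≡ Sunday — that's 1604's doomsday.
In November the doomsday date is Nov 7.
Nov 17 is 10 days after Nov 7; 10 mod 7 = 3, so Sunday + 3 = Wednesday.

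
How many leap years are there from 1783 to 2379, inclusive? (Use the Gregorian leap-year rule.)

144

Multiples of 4 in [1783,2379]: 149.
Of those, multiples of 100: 6 (not leap unless ÷400).
Multiples of 400: 1.
Leap years = 149 − 6 + 1 = 144.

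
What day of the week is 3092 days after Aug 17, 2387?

First find the weekday of Aug 17, 2387. Doomsday rule: the anchor day for the 2300s is Wednesday. For year 87: 87÷12 = 7 r 3, and 3÷4 = 0, so 7+3+0 = 10.
Wednesday + 10 ≡ Saturday — that's 2387's doomsday.
In August the doomsday date is Aug 8.
Aug 17 is 9 days after Aug 8; 9 mod 7 = 2, so Saturday + 2 = Monday.
3092 mod 7 = 5, so 3092 days after a Monday is Monday + 5 = Saturday.

Saturday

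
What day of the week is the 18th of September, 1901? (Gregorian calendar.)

Wednesday

Doomsday rule: the anchor day for the 1900s is Wednesday. For year 01: 1÷12 = 0 r 1, and 1÷4 = 0, so 0+1+0 = 1.
Wednesday + 1 ≡ Thursday — that's 1901's doomsday.
In September the doomsday date is Sep 5.
Sep 18 is 13 days after Sep 5; 13 mod 7 = 6, so Thursday + 6 = Wednesday.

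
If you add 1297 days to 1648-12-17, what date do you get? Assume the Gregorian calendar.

July 6, 1652

+365 (one year) → Dec 17, 1649 (932 left).
+365 (one year) → Dec 17, 1650 (567 left).
+365 (one year) → Dec 17, 1651 (202 left).
Dec has 31 days: +15 → Jan 1, 1652 (187 left).
Jan has 31 days: +31 → Feb 1, 1652 (156 left).
Feb has 29 days: +29 → Mar 1, 1652 (127 left).
Mar has 31 days: +31 → Apr 1, 1652 (96 left).
Apr has 30 days: +30 → May 1, 1652 (66 left).
May has 31 days: +31 → Jun 1, 1652 (35 left).
Jun has 30 days: +30 → Jul 1, 1652 (5 left).
+5 → Jul 6, 1652.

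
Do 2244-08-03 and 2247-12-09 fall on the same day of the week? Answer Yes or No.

No

From Aug 3, 2244 to Dec 9, 2247 is 1223 days.
1223 mod 7 = 5, so they are different weekdays.
(Aug 3, 2244 is a Saturday; Dec 9, 2247 is a Thursday.)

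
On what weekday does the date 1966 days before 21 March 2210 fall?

Thursday

Mar 21, 2210 is a Wednesday.
1966 mod 7 = 6, so 1966 days before a Wednesday is Wednesday − 6 = Thursday.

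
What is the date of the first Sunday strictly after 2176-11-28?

December 1, 2176

Nov 28, 2176 is a Thursday.
From Thursday to the next Sunday is 3 days.
Nov 28, 2176 + 3 = Dec 1, 2176.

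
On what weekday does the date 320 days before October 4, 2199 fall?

First find the weekday of Oct 4, 2199. Doomsday rule: the anchor day for the 2100s is Sunday. For year 99: 99÷12 = 8 r 3, and 3÷4 = 0, so 8+3+0 = 11.
Sunday + 11 ≡ Thursday — that's 2199's doomsday.
In October the doomsday date is Oct 10.
Oct 4 is 6 days before Oct 10; 6 mod 7 = 6, so Thursday − 6 = Friday.
320 mod 7 = 5, so 320 days before a Friday is Friday − 5 = Sunday.

Sunday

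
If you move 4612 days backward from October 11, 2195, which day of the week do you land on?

First find the weekday of Oct 11, 2195. Doomsday rule: the anchor day for the 2100s is Sunday. For year 95: 95÷12 = 7 r 11, and 11÷4 = 2, so 7+11+2 = 20.
Sunday + 20 ≡ Saturday — that's 2195's doomsday.
In October the doomsday date is Oct 10.
Oct 11 is 1 day after Oct 10; 1 mod 7 = 1, so Saturday + 1 = Sunday.
4612 mod 7 = 6, so 4612 days before a Sunday is Sunday − 6 = Monday.

Monday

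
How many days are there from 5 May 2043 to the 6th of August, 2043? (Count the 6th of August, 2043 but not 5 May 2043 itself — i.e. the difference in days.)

May 5, 2043 → Jun 5, 2043: 31 days (May has 31).
Jun 5, 2043 → Jul 5, 2043: 30 days (June has 30).
Jul 5, 2043 → Aug 5, 2043: 31 days (July has 31).
Aug 5, 2043 → Aug 6, 2043: 1 days.
Total: 93 days.

93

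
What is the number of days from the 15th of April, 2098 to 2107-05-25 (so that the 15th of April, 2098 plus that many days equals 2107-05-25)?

3326

Apr 15, 2098 → Apr 15, 2099: 365 days.
Apr 15, 2099 → Apr 15, 2100: 365 days.
Apr 15, 2100 → Apr 15, 2101: 365 days.
Apr 15, 2101 → Apr 15, 2102: 365 days.
Apr 15, 2102 → Apr 15, 2103: 365 days.
Apr 15, 2103 → Apr 15, 2104: 366 days (Feb 29, 2104 is in that span).
Apr 15, 2104 → Apr 15, 2105: 365 days.
Apr 15, 2105 → Apr 15, 2106: 365 days.
Apr 15, 2106 → Apr 15, 2107: 365 days.
Apr 15, 2107 → May 15, 2107: 30 days (April has 30).
May 15, 2107 → May 25, 2107: 10 days.
Total: 3326 days.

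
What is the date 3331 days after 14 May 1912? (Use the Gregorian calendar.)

+365 (one year) → May 14, 1913 (2966 left).
+365 (one year) → May 14, 1914 (2601 left).
+365 (one year) → May 14, 1915 (2236 left).
+366 (one year; includes Feb 29, 1916) → May 14, 1916 (1870 left).
+365 (one year) → May 14, 1917 (1505 left).
+365 (one year) → May 14, 1918 (1140 left).
+365 (one year) → May 14, 1919 (775 left).
+366 (one year; includes Feb 29, 1920) → May 14, 1920 (409 left).
+365 (one year) → May 14, 1921 (44 left).
May has 31 days: +18 → Jun 1, 1921 (26 left).
+26 → Jun 27, 1921.

June 27, 1921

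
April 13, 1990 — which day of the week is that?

Doomsday rule: the anchor day for the 1900s is Wednesday. For year 90: 90÷12 = 7 r 6, and 6÷4 = 1, so 7+6+1 = 14.
Wednesday + 14 ≡ Wednesday — that's 1990's doomsday.
In April the doomsday date is Apr 4.
Apr 13 is 9 days after Apr 4; 9 mod 7 = 2, so Wednesday + 2 = Friday.

Friday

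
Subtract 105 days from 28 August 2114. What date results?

May 15, 2114

−28 → Jul 31, 2114 (end of Jul, 31 days; 77 left).
−31 → Jun 30, 2114 (end of Jun, 30 days; 46 left).
−30 → May 31, 2114 (end of May, 31 days; 16 left).
−16 → May 15, 2114.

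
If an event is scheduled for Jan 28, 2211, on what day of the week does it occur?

Doomsday rule: the anchor day for the 2200s is Friday. For year 11: 11÷12 = 0 r 11, and 11÷4 = 2, so 0+11+2 = 13.
Friday + 13 ≡ Thursday — that's 2211's doomsday.
In January the doomsday date is Jan 3 (2211 is not a leap year).
Jan 28 is 25 days after Jan 3; 25 mod 7 = 4, so Thursday + 4 = Monday.

Monday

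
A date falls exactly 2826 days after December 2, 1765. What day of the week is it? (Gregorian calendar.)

Dec 2, 1765 is a Monday.
2826 mod 7 = 5, so 2826 days after a Monday is Monday + 5 = Saturday.

Saturday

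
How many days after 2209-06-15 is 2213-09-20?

1558

Jun 15, 2209 → Jun 15, 2210: 365 days.
Jun 15, 2210 → Jun 15, 2211: 365 days.
Jun 15, 2211 → Jun 15, 2212: 366 days (Feb 29, 2212 is in that span).
Jun 15, 2212 → Jun 15, 2213: 365 days.
Jun 15, 2213 → Jul 15, 2213: 30 days (June has 30).
Jul 15, 2213 → Aug 15, 2213: 31 days (July has 31).
Aug 15, 2213 → Sep 15, 2213: 31 days (August has 31).
Sep 15, 2213 → Sep 20, 2213: 5 days.
Total: 1558 days.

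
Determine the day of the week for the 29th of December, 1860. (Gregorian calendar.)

Saturday

Doomsday rule: the anchor day for the 1800s is Friday. For year 60: 60÷12 = 5 r 0, and 0÷4 = 0, so 5+0+0 = 5.
Friday + 5 ≡ Wednesday — that's 1860's doomsday.
In December the doomsday date is Dec 12.
Dec 29 is 17 days after Dec 12; 17 mod 7 = 3, so Wednesday + 3 = Saturday.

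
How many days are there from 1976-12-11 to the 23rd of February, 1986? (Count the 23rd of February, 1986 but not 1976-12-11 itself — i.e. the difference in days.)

Dec 11, 1976 → Dec 11, 1977: 365 days.
Dec 11, 1977 → Dec 11, 1978: 365 days.
Dec 11, 1978 → Dec 11, 1979: 365 days.
Dec 11, 1979 → Dec 11, 1980: 366 days (Feb 29, 1980 is in that span).
Dec 11, 1980 → Dec 11, 1981: 365 days.
Dec 11, 1981 → Dec 11, 1982: 365 days.
Dec 11, 1982 → Dec 11, 1983: 365 days.
Dec 11, 1983 → Dec 11, 1984: 366 days (Feb 29, 1984 is in that span).
Dec 11, 1984 → Dec 11, 1985: 365 days.
Dec 11, 1985 → Jan 11, 1986: 31 days (December has 31).
Jan 11, 1986 → Feb 11, 1986: 31 days (January has 31).
Feb 11, 1986 → Feb 23, 1986: 12 days.
Total: 3361 days.

3361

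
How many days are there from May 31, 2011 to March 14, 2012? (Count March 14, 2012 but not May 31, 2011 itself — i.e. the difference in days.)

288

May 31, 2011 → Jun 30, 2011: 30 days (May has 31).
Jun 30, 2011 → Jul 30, 2011: 30 days (June has 30).
Jul 30, 2011 → Aug 30, 2011: 31 days (July has 31).
Aug 30, 2011 → Sep 30, 2011: 31 days (August has 31).
Sep 30, 2011 → Oct 30, 2011: 30 days (September has 30).
Oct 30, 2011 → Nov 30, 2011: 31 days (October has 31).
Nov 30, 2011 → Dec 30, 2011: 30 days (November has 30).
Dec 30, 2011 → Jan 30, 2012: 31 days (December has 31).
Jan 30, 2012 → Feb 29, 2012: 30 days (January has 31).
Feb 29, 2012 → Mar 14, 2012: 14 days.
Total: 288 days.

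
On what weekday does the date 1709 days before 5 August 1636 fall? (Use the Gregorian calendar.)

First find the weekday of Aug 5, 1636. Doomsday rule: the anchor day for the 1600s is Tuesday. For year 36: 36÷12 = 3 r 0, and 0÷4 = 0, so 3+0+0 = 3.
Tuesday + 3 ≡ Friday — that's 1636's doomsday.
In August the doomsday date is Aug 8.
Aug 5 is 3 days before Aug 8; 3 mod 7 = 3, so Friday − 3 = Tuesday.
1709 mod 7 = 1, so 1709 days before a Tuesday is Tuesday − 1 = Monday.

Monday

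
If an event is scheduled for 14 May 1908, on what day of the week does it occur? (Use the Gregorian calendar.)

Thursday

Doomsday rule: the anchor day for the 1900s is Wednesday. For year 08: 8÷12 = 0 r 8, and 8÷4 = 2, so 0+8+2 = 10.
Wednesday + 10 ≡ Saturday — that's 1908's doomsday.
In May the doomsday date is May 9.
May 14 is 5 days after May 9; 5 mod 7 = 5, so Saturday + 5 = Thursday.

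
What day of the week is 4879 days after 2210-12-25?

Dec 25, 2210 is a Tuesday.
4879 mod 7 = 0, so 4879 days after a Tuesday is Tuesday + 0 = Tuesday.

Tuesday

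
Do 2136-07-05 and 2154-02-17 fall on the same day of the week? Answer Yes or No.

No

From Jul 5, 2136 to Feb 17, 2154 is 6436 days.
6436 mod 7 = 3, so they are different weekdays.
(Jul 5, 2136 is a Thursday; Feb 17, 2154 is a Sunday.)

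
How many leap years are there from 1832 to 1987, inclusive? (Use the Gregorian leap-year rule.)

38

Multiples of 4 in [1832,1987]: 39.
Of those, multiples of 100: 1 (not leap unless ÷400).
Multiples of 400: 0.
Leap years = 39 − 1 + 0 = 38.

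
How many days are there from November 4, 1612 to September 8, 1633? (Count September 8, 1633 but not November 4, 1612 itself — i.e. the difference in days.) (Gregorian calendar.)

7613

Nov 4, 1612 → Nov 4, 1613: 365 days.
Nov 4, 1613 → Nov 4, 1614: 365 days.
Nov 4, 1614 → Nov 4, 1615: 365 days.
Nov 4, 1615 → Nov 4, 1616: 366 days (Feb 29, 1616 is in that span).
Nov 4, 1616 → Nov 4, 1617: 365 days.
Nov 4, 1617 → Nov 4, 1618: 365 days.
Nov 4, 1618 → Nov 4, 1619: 365 days.
Nov 4, 1619 → Nov 4, 1620: 366 days (Feb 29, 1620 is in that span).
Nov 4, 1620 → Nov 4, 1621: 365 days.
Nov 4, 1621 → Nov 4, 1622: 365 days.
Nov 4, 1622 → Nov 4, 1623: 365 days.
Nov 4, 1623 → Nov 4, 1624: 366 days (Feb 29, 1624 is in that span).
Nov 4, 1624 → Nov 4, 1625: 365 days.
Nov 4, 1625 → Nov 4, 1626: 365 days.
Nov 4, 1626 → Nov 4, 1627: 365 days.
Nov 4, 1627 → Nov 4, 1628: 366 days (Feb 29, 1628 is in that span).
Nov 4, 1628 → Nov 4, 1629: 365 days.
Nov 4, 1629 → Nov 4, 1630: 365 days.
Nov 4, 1630 → Nov 4, 1631: 365 days.
Nov 4, 1631 → Nov 4, 1632: 366 days (Feb 29, 1632 is in that span).
Nov 4, 1632 → Dec 4, 1632: 30 days (November has 30).
Dec 4, 1632 → Jan 4, 1633: 31 days (December has 31).
Jan 4, 1633 → Feb 4, 1633: 31 days (January has 31).
Feb 4, 1633 → Mar 4, 1633: 28 days (February has 28).
Mar 4, 1633 → Apr 4, 1633: 31 days (March has 31).
Apr 4, 1633 → May 4, 1633: 30 days (April has 30).
May 4, 1633 → Jun 4, 1633: 31 days (May has 31).
Jun 4, 1633 → Jul 4, 1633: 30 days (June has 30).
Jul 4, 1633 → Aug 4, 1633: 31 days (July has 31).
Aug 4, 1633 → Sep 4, 1633: 31 days (August has 31).
Sep 4, 1633 → Sep 8, 1633: 4 days.
Total: 7613 days.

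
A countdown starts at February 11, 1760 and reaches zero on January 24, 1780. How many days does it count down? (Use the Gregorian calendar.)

7287

Feb 11, 1760 → Feb 11, 1761: 366 days (Feb 29, 1760 is in that span).
Feb 11, 1761 → Feb 11, 1762: 365 days.
Feb 11, 1762 → Feb 11, 1763: 365 days.
Feb 11, 1763 → Feb 11, 1764: 365 days.
Feb 11, 1764 → Feb 11, 1765: 366 days (Feb 29, 1764 is in that span).
Feb 11, 1765 → Feb 11, 1766: 365 days.
Feb 11, 1766 → Feb 11, 1767: 365 days.
Feb 11, 1767 → Feb 11, 1768: 365 days.
Feb 11, 1768 → Feb 11, 1769: 366 days (Feb 29, 1768 is in that span).
Feb 11, 1769 → Feb 11, 1770: 365 days.
Feb 11, 1770 → Feb 11, 1771: 365 days.
Feb 11, 1771 → Feb 11, 1772: 365 days.
Feb 11, 1772 → Feb 11, 1773: 366 days (Feb 29, 1772 is in that span).
Feb 11, 1773 → Feb 11, 1774: 365 days.
Feb 11, 1774 → Feb 11, 1775: 365 days.
Feb 11, 1775 → Feb 11, 1776: 365 days.
Feb 11, 1776 → Feb 11, 1777: 366 days (Feb 29, 1776 is in that span).
Feb 11, 1777 → Feb 11, 1778: 365 days.
Feb 11, 1778 → Feb 11, 1779: 365 days.
Feb 11, 1779 → Mar 11, 1779: 28 days (February has 28).
Mar 11, 1779 → Apr 11, 1779: 31 days (March has 31).
Apr 11, 1779 → May 11, 1779: 30 days (April has 30).
May 11, 1779 → Jun 11, 1779: 31 days (May has 31).
Jun 11, 1779 → Jul 11, 1779: 30 days (June has 30).
Jul 11, 1779 → Aug 11, 1779: 31 days (July has 31).
Aug 11, 1779 → Sep 11, 1779: 31 days (August has 31).
Sep 11, 1779 → Oct 11, 1779: 30 days (September has 30).
Oct 11, 1779 → Nov 11, 1779: 31 days (October has 31).
Nov 11, 1779 → Dec 11, 1779: 30 days (November has 30).
Dec 11, 1779 → Jan 11, 1780: 31 days (December has 31).
Jan 11, 1780 → Jan 24, 1780: 13 days.
Total: 7287 days.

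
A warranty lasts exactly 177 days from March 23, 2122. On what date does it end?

Mar has 31 days: +9 → Apr 1, 2122 (168 left).
Apr has 30 days: +30 → May 1, 2122 (138 left).
May has 31 days: +31 → Jun 1, 2122 (107 left).
Jun has 30 days: +30 → Jul 1, 2122 (77 left).
Jul has 31 days: +31 → Aug 1, 2122 (46 left).
Aug has 31 days: +31 → Sep 1, 2122 (15 left).
+15 → Sep 16, 2122.

September 16, 2122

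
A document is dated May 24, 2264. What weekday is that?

Doomsday rule: the anchor day for the 2200s is Friday. For year 64: 64÷12 = 5 r 4, and 4÷4 = 1, so 5+4+1 = 10.
Friday + 10 ≡ Monday — that's 2264's doomsday.
In May the doomsday date is May 9.
May 24 is 15 days after May 9; 15 mod 7 = 1, so Monday + 1 = Tuesday.

Tuesday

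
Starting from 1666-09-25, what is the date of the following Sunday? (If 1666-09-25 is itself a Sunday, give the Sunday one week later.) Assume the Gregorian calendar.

Sep 25, 1666 is a Saturday.
From Saturday to the next Sunday is 1 day.
Sep 25, 1666 + 1 = Sep 26, 1666.

September 26, 1666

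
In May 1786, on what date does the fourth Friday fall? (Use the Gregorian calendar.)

May 1, 1786 is a Monday.
The first Friday is therefore May 5 (4 days later).
The fourth Friday is 5 + 3×7 = May 26.

May 26, 1786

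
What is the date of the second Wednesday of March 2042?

March 12, 2042

March 1, 2042 is a Saturday.
The first Wednesday is therefore March 5 (4 days later).
The second Wednesday is 5 + 1×7 = March 12.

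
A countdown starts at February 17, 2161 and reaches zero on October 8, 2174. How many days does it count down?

Feb 17, 2161 → Feb 17, 2162: 365 days.
Feb 17, 2162 → Feb 17, 2163: 365 days.
Feb 17, 2163 → Feb 17, 2164: 365 days.
Feb 17, 2164 → Feb 17, 2165: 366 days (Feb 29, 2164 is in that span).
Feb 17, 2165 → Feb 17, 2166: 365 days.
Feb 17, 2166 → Feb 17, 2167: 365 days.
Feb 17, 2167 → Feb 17, 2168: 365 days.
Feb 17, 2168 → Feb 17, 2169: 366 days (Feb 29, 2168 is in that span).
Feb 17, 2169 → Feb 17, 2170: 365 days.
Feb 17, 2170 → Feb 17, 2171: 365 days.
Feb 17, 2171 → Feb 17, 2172: 365 days.
Feb 17, 2172 → Feb 17, 2173: 366 days (Feb 29, 2172 is in that span).
Feb 17, 2173 → Feb 17, 2174: 365 days.
Feb 17, 2174 → Mar 17, 2174: 28 days (February has 28).
Mar 17, 2174 → Apr 17, 2174: 31 days (March has 31).
Apr 17, 2174 → May 17, 2174: 30 days (April has 30).
May 17, 2174 → Jun 17, 2174: 31 days (May has 31).
Jun 17, 2174 → Jul 17, 2174: 30 days (June has 30).
Jul 17, 2174 → Aug 17, 2174: 31 days (July has 31).
Aug 17, 2174 → Sep 17, 2174: 31 days (August has 31).
Sep 17, 2174 → Oct 8, 2174: 21 days.
Total: 4981 days.

4981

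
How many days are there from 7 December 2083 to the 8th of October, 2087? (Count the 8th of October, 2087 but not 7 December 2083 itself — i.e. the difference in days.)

1401

Dec 7, 2083 → Dec 7, 2084: 366 days (Feb 29, 2084 is in that span).
Dec 7, 2084 → Dec 7, 2085: 365 days.
Dec 7, 2085 → Dec 7, 2086: 365 days.
Dec 7, 2086 → Jan 7, 2087: 31 days (December has 31).
Jan 7, 2087 → Feb 7, 2087: 31 days (January has 31).
Feb 7, 2087 → Mar 7, 2087: 28 days (February has 28).
Mar 7, 2087 → Apr 7, 2087: 31 days (March has 31).
Apr 7, 2087 → May 7, 2087: 30 days (April has 30).
May 7, 2087 → Jun 7, 2087: 31 days (May has 31).
Jun 7, 2087 → Jul 7, 2087: 30 days (June has 30).
Jul 7, 2087 → Aug 7, 2087: 31 days (July has 31).
Aug 7, 2087 → Sep 7, 2087: 31 days (August has 31).
Sep 7, 2087 → Oct 7, 2087: 30 days (September has 30).
Oct 7, 2087 → Oct 8, 2087: 1 days.
Total: 1401 days.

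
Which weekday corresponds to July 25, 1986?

January 1, 1986 is a Wednesday.
Jan 1, 1986 → Feb 1, 1986: 31 days (January has 31).
Feb 1, 1986 → Mar 1, 1986: 28 days (February has 28).
Mar 1, 1986 → Apr 1, 1986: 31 days (March has 31).
Apr 1, 1986 → May 1, 1986: 30 days (April has 30).
May 1, 1986 → Jun 1, 1986: 31 days (May has 31).
Jun 1, 1986 → Jul 1, 1986: 30 days (June has 30).
Jul 1, 1986 → Jul 25, 1986: 24 days.
Total: 205 days.
205 mod 7 = 2, so Wednesday + 2 = Friday.

Friday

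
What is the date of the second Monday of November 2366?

November 14, 2366

November 1, 2366 is a Tuesday.
The first Monday is therefore November 7 (6 days later).
The second Monday is 7 + 1×7 = November 14.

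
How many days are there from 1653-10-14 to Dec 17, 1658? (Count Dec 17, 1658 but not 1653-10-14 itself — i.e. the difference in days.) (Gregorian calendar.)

1890

Oct 14, 1653 → Oct 14, 1654: 365 days.
Oct 14, 1654 → Oct 14, 1655: 365 days.
Oct 14, 1655 → Oct 14, 1656: 366 days (Feb 29, 1656 is in that span).
Oct 14, 1656 → Oct 14, 1657: 365 days.
Oct 14, 1657 → Oct 14, 1658: 365 days.
Oct 14, 1658 → Nov 14, 1658: 31 days (October has 31).
Nov 14, 1658 → Dec 14, 1658: 30 days (November has 30).
Dec 14, 1658 → Dec 17, 1658: 3 days.
Total: 1890 days.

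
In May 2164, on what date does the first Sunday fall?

May 1, 2164 is a Tuesday.
The first Sunday is therefore May 6 (5 days later).

May 6, 2164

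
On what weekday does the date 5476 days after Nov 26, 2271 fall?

Tuesday

Nov 26, 2271 is a Sunday.
5476 mod 7 = 2, so 5476 days after a Sunday is Sunday + 2 = Tuesday.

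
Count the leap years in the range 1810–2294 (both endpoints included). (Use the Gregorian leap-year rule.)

Multiples of 4 in [1810,2294]: 121.
Of those, multiples of 100: 4 (not leap unless ÷400).
Multiples of 400: 1.
Leap years = 121 − 4 + 1 = 118.

118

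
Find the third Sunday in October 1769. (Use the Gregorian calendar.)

October 1, 1769 is a Sunday.
The first Sunday is therefore October 1 (same day).
The third Sunday is 1 + 2×7 = October 15.

October 15, 1769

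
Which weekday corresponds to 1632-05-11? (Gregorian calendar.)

Doomsday rule: the anchor day for the 1600s is Tuesday. For year 32: 32÷12 = 2 r 8, and 8÷4 = 2, so 2+8+2 = 12.
Tuesday + 12 ≡ Sunday — that's 1632's doomsday.
In May the doomsday date is May 9.
May 11 is 2 days after May 9; 2 mod 7 = 2, so Sunday + 2 = Tuesday.

Tuesday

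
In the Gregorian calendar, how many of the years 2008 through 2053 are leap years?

Multiples of 4 in [2008,2053]: 12.
Of those, multiples of 100: 0 (not leap unless ÷400).
Multiples of 400: 0.
Leap years = 12 − 0 + 0 = 12.

12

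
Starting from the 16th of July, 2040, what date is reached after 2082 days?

+365 (one year) → Jul 16, 2041 (1717 left).
+365 (one year) → Jul 16, 2042 (1352 left).
+365 (one year) → Jul 16, 2043 (987 left).
+366 (one year; includes Feb 29, 2044) → Jul 16, 2044 (621 left).
+365 (one year) → Jul 16, 2045 (256 left).
Jul has 31 days: +16 → Aug 1, 2045 (240 left).
Aug has 31 days: +31 → Sep 1, 2045 (209 left).
Sep has 30 days: +30 → Oct 1, 2045 (179 left).
Oct has 31 days: +31 → Nov 1, 2045 (148 left).
Nov has 30 days: +30 → Dec 1, 2045 (118 left).
Dec has 31 days: +31 → Jan 1, 2046 (87 left).
Jan has 31 days: +31 → Feb 1, 2046 (56 left).
Feb has 28 days: +28 → Mar 1, 2046 (28 left).
+28 → Mar 29, 2046.

March 29, 2046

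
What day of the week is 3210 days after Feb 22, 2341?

Feb 22, 2341 is a Saturday.
3210 mod 7 = 4, so 3210 days after a Saturday is Saturday + 4 = Wednesday.

Wednesday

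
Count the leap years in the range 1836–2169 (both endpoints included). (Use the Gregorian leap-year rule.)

82

Multiples of 4 in [1836,2169]: 84.
Of those, multiples of 100: 3 (not leap unless ÷400).
Multiples of 400: 1.
Leap years = 84 − 3 + 1 = 82.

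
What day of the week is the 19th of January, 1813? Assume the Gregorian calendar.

Doomsday rule: the anchor day for the 1800s is Friday. For year 13: 13÷12 = 1 r 1, and 1÷4 = 0, so 1+1+0 = 2.
Friday + 2 ≡ Sunday — that's 1813's doomsday.
In January the doomsday date is Jan 3 (1813 is not a leap year).
Jan 19 is 16 days after Jan 3; 16 mod 7 = 2, so Sunday + 2 = Tuesday.

Tuesday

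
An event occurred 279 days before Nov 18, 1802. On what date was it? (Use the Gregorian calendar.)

February 12, 1802

−18 → Oct 31, 1802 (end of Oct, 31 days; 261 left).
−31 → Sep 30, 1802 (end of Sep, 30 days; 230 left).
−30 → Aug 31, 1802 (end of Aug, 31 days; 200 left).
−31 → Jul 31, 1802 (end of Jul, 31 days; 169 left).
−31 → Jun 30, 1802 (end of Jun, 30 days; 138 left).
−30 → May 31, 1802 (end of May, 31 days; 108 left).
−31 → Apr 30, 1802 (end of Apr, 30 days; 77 left).
−30 → Mar 31, 1802 (end of Mar, 31 days; 47 left).
−31 → Feb 28, 1802 (end of Feb, 28 days; 16 left).
−16 → Feb 12, 1802.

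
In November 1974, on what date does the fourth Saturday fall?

November 1, 1974 is a Friday.
The first Saturday is therefore November 2 (1 days later).
The fourth Saturday is 2 + 3×7 = November 23.

November 23, 1974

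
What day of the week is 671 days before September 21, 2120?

Sunday

First find the weekday of Sep 21, 2120. Doomsday rule: the anchor day for the 2100s is Sunday. For year 20: 20÷12 = 1 r 8, and 8÷4 = 2, so 1+8+2 = 11.
Sunday + 11 ≡ Thursday — that's 2120's doomsday.
In September the doomsday date is Sep 5.
Sep 21 is 16 days after Sep 5; 16 mod 7 = 2, so Thursday + 2 = Saturday.
671 mod 7 = 6, so 671 days before a Saturday is Saturday − 6 = Sunday.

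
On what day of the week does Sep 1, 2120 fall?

Sunday

Doomsday rule: the anchor day for the 2100s is Sunday. For year 20: 20÷12 = 1 r 8, and 8÷4 = 2, so 1+8+2 = 11.
Sunday + 11 ≡ Thursday — that's 2120's doomsday.
In September the doomsday date is Sep 5.
Sep 1 is 4 days before Sep 5; 4 mod 7 = 4, so Thursday − 4 = Sunday.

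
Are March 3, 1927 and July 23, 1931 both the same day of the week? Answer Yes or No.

Yes

From Mar 3, 1927 to Jul 23, 1931 is 1603 days.
1603 mod 7 = 0, so they are the same weekday.
(Mar 3, 1927 is a Thursday; Jul 23, 1931 is a Thursday.)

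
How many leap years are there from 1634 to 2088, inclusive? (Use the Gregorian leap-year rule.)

111

Multiples of 4 in [1634,2088]: 114.
Of those, multiples of 100: 4 (not leap unless ÷400).
Multiples of 400: 1.
Leap years = 114 − 4 + 1 = 111.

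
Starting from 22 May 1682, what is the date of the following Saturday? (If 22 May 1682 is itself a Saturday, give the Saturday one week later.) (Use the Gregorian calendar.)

May 22, 1682 is a Friday.
From Friday to the next Saturday is 1 day.
May 22, 1682 + 1 = May 23, 1682.

May 23, 1682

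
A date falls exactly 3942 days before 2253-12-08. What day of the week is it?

Wednesday

Dec 8, 2253 is a Thursday.
3942 mod 7 = 1, so 3942 days before a Thursday is Thursday − 1 = Wednesday.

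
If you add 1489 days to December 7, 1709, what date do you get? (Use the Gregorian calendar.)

January 4, 1714

+365 (one year) → Dec 7, 1710 (1124 left).
+365 (one year) → Dec 7, 1711 (759 left).
+366 (one year; includes Feb 29, 1712) → Dec 7, 1712 (393 left).
Dec has 31 days: +25 → Jan 1, 1713 (368 left).
Jan has 31 days: +31 → Feb 1, 1713 (337 left).
Feb has 28 days: +28 → Mar 1, 1713 (309 left).
Mar has 31 days: +31 → Apr 1, 1713 (278 left).
Apr has 30 days: +30 → May 1, 1713 (248 left).
May has 31 days: +31 → Jun 1, 1713 (217 left).
Jun has 30 days: +30 → Jul 1, 1713 (187 left).
Jul has 31 days: +31 → Aug 1, 1713 (156 left).
Aug has 31 days: +31 → Sep 1, 1713 (125 left).
Sep has 30 days: +30 → Oct 1, 1713 (95 left).
Oct has 31 days: +31 → Nov 1, 1713 (64 left).
Nov has 30 days: +30 → Dec 1, 1713 (34 left).
Dec has 31 days: +31 → Jan 1, 1714 (3 left).
+3 → Jan 4, 1714.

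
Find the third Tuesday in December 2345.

December 18, 2345

December 1, 2345 is a Saturday.
The first Tuesday is therefore December 4 (3 days later).
The third Tuesday is 4 + 2×7 = December 18.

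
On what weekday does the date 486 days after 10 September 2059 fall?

First find the weekday of Sep 10, 2059. Doomsday rule: the anchor day for the 2000s is Tuesday. For year 59: 59÷12 = 4 r 11, and 11÷4 = 2, so 4+11+2 = 17.
Tuesday + 17 ≡ Friday — that's 2059's doomsday.
In September the doomsday date is Sep 5.
Sep 10 is 5 days after Sep 5; 5 mod 7 = 5, so Friday + 5 = Wednesday.
486 mod 7 = 3, so 486 days after a Wednesday is Wednesday + 3 = Saturday.

Saturday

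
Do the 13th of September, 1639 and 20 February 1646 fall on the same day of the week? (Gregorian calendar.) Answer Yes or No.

Yes

From Sep 13, 1639 to Feb 20, 1646 is 2352 days.
2352 mod 7 = 0, so they are the same weekday.
(Sep 13, 1639 is a Tuesday; Feb 20, 1646 is a Tuesday.)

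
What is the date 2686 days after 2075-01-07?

+365 (one year) → Jan 7, 2076 (2321 left).
+366 (one year; includes Feb 29, 2076) → Jan 7, 2077 (1955 left).
+365 (one year) → Jan 7, 2078 (1590 left).
+365 (one year) → Jan 7, 2079 (1225 left).
+365 (one year) → Jan 7, 2080 (860 left).
+366 (one year; includes Feb 29, 2080) → Jan 7, 2081 (494 left).
+365 (one year) → Jan 7, 2082 (129 left).
Jan has 31 days: +25 → Feb 1, 2082 (104 left).
Feb has 28 days: +28 → Mar 1, 2082 (76 left).
Mar has 31 days: +31 → Apr 1, 2082 (45 left).
Apr has 30 days: +30 → May 1, 2082 (15 left).
+15 → May 16, 2082.

May 16, 2082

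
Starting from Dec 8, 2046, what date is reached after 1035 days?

+365 (one year) → Dec 8, 2047 (670 left).
+366 (one year; includes Feb 29, 2048) → Dec 8, 2048 (304 left).
Dec has 31 days: +24 → Jan 1, 2049 (280 left).
Jan has 31 days: +31 → Feb 1, 2049 (249 left).
Feb has 28 days: +28 → Mar 1, 2049 (221 left).
Mar has 31 days: +31 → Apr 1, 2049 (190 left).
Apr has 30 days: +30 → May 1, 2049 (160 left).
May has 31 days: +31 → Jun 1, 2049 (129 left).
Jun has 30 days: +30 → Jul 1, 2049 (99 left).
Jul has 31 days: +31 → Aug 1, 2049 (68 left).
Aug has 31 days: +31 → Sep 1, 2049 (37 left).
Sep has 30 days: +30 → Oct 1, 2049 (7 left).
+7 → Oct 8, 2049.

October 8, 2049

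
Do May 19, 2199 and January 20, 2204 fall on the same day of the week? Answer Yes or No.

From May 19, 2199 to Jan 20, 2204 is 1706 days.
1706 mod 7 = 5, so they are different weekdays.
(May 19, 2199 is a Sunday; Jan 20, 2204 is a Friday.)

No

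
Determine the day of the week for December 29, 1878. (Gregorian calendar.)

Doomsday rule: the anchor day for the 1800s is Friday. For year 78: 78÷12 = 6 r 6, and 6÷4 = 1, so 6+6+1 = 13.
Friday + 13 ≡ Thursday — that's 1878's doomsday.
In December the doomsday date is Dec 12.
Dec 29 is 17 days after Dec 12; 17 mod 7 = 3, so Thursday + 3 = Sunday.

Sunday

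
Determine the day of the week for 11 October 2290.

Doomsday rule: the anchor day for the 2200s is Friday. For year 90: 90÷12 = 7 r 6, and 6÷4 = 1, so 7+6+1 = 14.
Friday + 14 ≡ Friday — that's 2290's doomsday.
In October the doomsday date is Oct 10.
Oct 11 is 1 day after Oct 10; 1 mod 7 = 1, so Friday + 1 = Saturday.

Saturday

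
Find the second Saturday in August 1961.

August 1, 1961 is a Tuesday.
The first Saturday is therefore August 5 (4 days later).
The second Saturday is 5 + 1×7 = August 12.

August 12, 1961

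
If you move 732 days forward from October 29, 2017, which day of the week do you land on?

Thursday

First find the weekday of Oct 29, 2017. Doomsday rule: the anchor day for the 2000s is Tuesday. For year 17: 17÷12 = 1 r 5, and 5÷4 = 1, so 1+5+1 = 7.
Tuesday + 7 ≡ Tuesday — that's 2017's doomsday.
In October the doomsday date is Oct 10.
Oct 29 is 19 days after Oct 10; 19 mod 7 = 5, so Tuesday + 5 = Sunday.
732 mod 7 = 4, so 732 days after a Sunday is Sunday + 4 = Thursday.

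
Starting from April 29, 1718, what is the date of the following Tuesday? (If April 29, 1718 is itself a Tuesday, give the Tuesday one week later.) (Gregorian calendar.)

Apr 29, 1718 is a Friday.
From Friday to the next Tuesday is 4 days.
Apr 29, 1718 + 4 = May 3, 1718.

May 3, 1718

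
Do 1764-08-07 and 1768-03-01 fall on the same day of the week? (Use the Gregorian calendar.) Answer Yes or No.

From Aug 7, 1764 to Mar 1, 1768 is 1302 days.
1302 mod 7 = 0, so they are the same weekday.
(Aug 7, 1764 is a Tuesday; Mar 1, 1768 is a Tuesday.)

Yes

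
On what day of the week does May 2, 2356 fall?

Wednesday

Doomsday rule: the anchor day for the 2300s is Wednesday. For year 56: 56÷12 = 4 r 8, and 8÷4 = 2, so 4+8+2 = 14.
Wednesday + 14 ≡ Wednesday — that's 2356's doomsday.
In May the doomsday date is May 9.
May 2 is 7 days before May 9; 7 mod 7 = 0, so Wednesday − 0 = Wednesday.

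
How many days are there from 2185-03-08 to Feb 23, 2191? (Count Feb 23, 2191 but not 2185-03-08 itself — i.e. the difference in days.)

Mar 8, 2185 → Mar 8, 2186: 365 days.
Mar 8, 2186 → Mar 8, 2187: 365 days.
Mar 8, 2187 → Mar 8, 2188: 366 days (Feb 29, 2188 is in that span).
Mar 8, 2188 → Mar 8, 2189: 365 days.
Mar 8, 2189 → Mar 8, 2190: 365 days.
Mar 8, 2190 → Apr 8, 2190: 31 days (March has 31).
Apr 8, 2190 → May 8, 2190: 30 days (April has 30).
May 8, 2190 → Jun 8, 2190: 31 days (May has 31).
Jun 8, 2190 → Jul 8, 2190: 30 days (June has 30).
Jul 8, 2190 → Aug 8, 2190: 31 days (July has 31).
Aug 8, 2190 → Sep 8, 2190: 31 days (August has 31).
Sep 8, 2190 → Oct 8, 2190: 30 days (September has 30).
Oct 8, 2190 → Nov 8, 2190: 31 days (October has 31).
Nov 8, 2190 → Dec 8, 2190: 30 days (November has 30).
Dec 8, 2190 → Jan 8, 2191: 31 days (December has 31).
Jan 8, 2191 → Feb 8, 2191: 31 days (January has 31).
Feb 8, 2191 → Feb 23, 2191: 15 days.
Total: 2178 days.

2178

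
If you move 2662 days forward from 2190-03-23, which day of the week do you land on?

Thursday

First find the weekday of Mar 23, 2190. Doomsday rule: the anchor day for the 2100s is Sunday. For year 90: 90÷12 = 7 r 6, and 6÷4 = 1, so 7+6+1 = 14.
Sunday + 14 ≡ Sunday — that's 2190's doomsday.
In March the doomsday date is Mar 14.
Mar 23 is 9 days after Mar 14; 9 mod 7 = 2, so Sunday + 2 = Tuesday.
2662 mod 7 = 2, so 2662 days after a Tuesday is Tuesday + 2 = Thursday.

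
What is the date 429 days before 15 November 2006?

−365 (one year) → Nov 15, 2005 (64 left).
−15 → Oct 31, 2005 (end of Oct, 31 days; 49 left).
−31 → Sep 30, 2005 (end of Sep, 30 days; 18 left).
−18 → Sep 12, 2005.

September 12, 2005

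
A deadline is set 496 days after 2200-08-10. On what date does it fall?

December 19, 2201

+365 (one year) → Aug 10, 2201 (131 left).
Aug has 31 days: +22 → Sep 1, 2201 (109 left).
Sep has 30 days: +30 → Oct 1, 2201 (79 left).
Oct has 31 days: +31 → Nov 1, 2201 (48 left).
Nov has 30 days: +30 → Dec 1, 2201 (18 left).
+18 → Dec 19, 2201.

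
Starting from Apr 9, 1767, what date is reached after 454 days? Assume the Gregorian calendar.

+366 (one year; includes Feb 29, 1768) → Apr 9, 1768 (88 left).
Apr has 30 days: +22 → May 1, 1768 (66 left).
May has 31 days: +31 → Jun 1, 1768 (35 left).
Jun has 30 days: +30 → Jul 1, 1768 (5 left).
+5 → Jul 6, 1768.

July 6, 1768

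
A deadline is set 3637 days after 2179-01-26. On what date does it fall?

+365 (one year) → Jan 26, 2180 (3272 left).
+366 (one year; includes Feb 29, 2180) → Jan 26, 2181 (2906 left).
+365 (one year) → Jan 26, 2182 (2541 left).
+365 (one year) → Jan 26, 2183 (2176 left).
+365 (one year) → Jan 26, 2184 (1811 left).
+366 (one year; includes Feb 29, 2184) → Jan 26, 2185 (1445 left).
+365 (one year) → Jan 26, 2186 (1080 left).
+365 (one year) → Jan 26, 2187 (715 left).
+365 (one year) → Jan 26, 2188 (350 left).
Jan has 31 days: +6 → Feb 1, 2188 (344 left).
Feb has 29 days: +29 → Mar 1, 2188 (315 left).
Mar has 31 days: +31 → Apr 1, 2188 (284 left).
Apr has 30 days: +30 → May 1, 2188 (254 left).
May has 31 days: +31 → Jun 1, 2188 (223 left).
Jun has 30 days: +30 → Jul 1, 2188 (193 left).
Jul has 31 days: +31 → Aug 1, 2188 (162 left).
Aug has 31 days: +31 → Sep 1, 2188 (131 left).
Sep has 30 days: +30 → Oct 1, 2188 (101 left).
Oct has 31 days: +31 → Nov 1, 2188 (70 left).
Nov has 30 days: +30 → Dec 1, 2188 (40 left).
Dec has 31 days: +31 → Jan 1, 2189 (9 left).
+9 → Jan 10, 2189.

January 10, 2189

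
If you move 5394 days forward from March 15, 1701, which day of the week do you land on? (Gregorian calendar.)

Saturday

First find the weekday of Mar 15, 1701. Doomsday rule: the anchor day for the 1700s is Sunday. For year 01: 1÷12 = 0 r 1, and 1÷4 = 0, so 0+1+0 = 1.
Sunday + 1 ≡ Monday — that's 1701's doomsday.
In March the doomsday date is Mar 14.
Mar 15 is 1 day after Mar 14; 1 mod 7 = 1, so Monday + 1 = Tuesday.
5394 mod 7 = 4, so 5394 days after a Tuesday is Tuesday + 4 = Saturday.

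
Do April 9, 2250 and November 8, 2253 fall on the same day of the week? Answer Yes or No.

From Apr 9, 2250 to Nov 8, 2253 is 1309 days.
1309 mod 7 = 0, so they are the same weekday.
(Apr 9, 2250 is a Tuesday; Nov 8, 2253 is a Tuesday.)

Yes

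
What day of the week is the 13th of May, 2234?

Tuesday

Doomsday rule: the anchor day for the 2200s is Friday. For year 34: 34÷12 = 2 r 10, and 10÷4 = 2, so 2+10+2 = 14.
Friday + 14 ≡ Friday — that's 2234's doomsday.
In May the doomsday date is May 9.
May 13 is 4 days after May 9; 4 mod 7 = 4, so Friday + 4 = Tuesday.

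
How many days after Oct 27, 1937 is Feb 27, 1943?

1949

Oct 27, 1937 → Oct 27, 1938: 365 days.
Oct 27, 1938 → Oct 27, 1939: 365 days.
Oct 27, 1939 → Oct 27, 1940: 366 days (Feb 29, 1940 is in that span).
Oct 27, 1940 → Oct 27, 1941: 365 days.
Oct 27, 1941 → Oct 27, 1942: 365 days.
Oct 27, 1942 → Nov 27, 1942: 31 days (October has 31).
Nov 27, 1942 → Dec 27, 1942: 30 days (November has 30).
Dec 27, 1942 → Jan 27, 1943: 31 days (December has 31).
Jan 27, 1943 → Feb 27, 1943: 31 days.
Total: 1949 days.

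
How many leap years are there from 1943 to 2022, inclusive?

Multiples of 4 in [1943,2022]: 20.
Of those, multiples of 100: 1 (not leap unless ÷400).
Multiples of 400: 1.
Leap years = 20 − 1 + 1 = 20.

20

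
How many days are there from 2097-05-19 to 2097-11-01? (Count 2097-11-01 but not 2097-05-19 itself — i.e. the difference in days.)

May 19, 2097 → Jun 19, 2097: 31 days (May has 31).
Jun 19, 2097 → Jul 19, 2097: 30 days (June has 30).
Jul 19, 2097 → Aug 19, 2097: 31 days (July has 31).
Aug 19, 2097 → Sep 19, 2097: 31 days (August has 31).
Sep 19, 2097 → Oct 19, 2097: 30 days (September has 30).
Oct 19, 2097 → Nov 1, 2097: 13 days.
Total: 166 days.

166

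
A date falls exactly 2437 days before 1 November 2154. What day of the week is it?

Thursday

First find the weekday of Nov 1, 2154. Doomsday rule: the anchor day for the 2100s is Sunday. For year 54: 54÷12 = 4 r 6, and 6÷4 = 1, so 4+6+1 = 11.
Sunday + 11 ≡ Thursday — that's 2154's doomsday.
In November the doomsday date is Nov 7.
Nov 1 is 6 days before Nov 7; 6 mod 7 = 6, so Thursday − 6 = Friday.
2437 mod 7 = 1, so 2437 days before a Friday is Friday − 1 = Thursday.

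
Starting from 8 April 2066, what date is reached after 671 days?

+365 (one year) → Apr 8, 2067 (306 left).
Apr has 30 days: +23 → May 1, 2067 (283 left).
May has 31 days: +31 → Jun 1, 2067 (252 left).
Jun has 30 days: +30 → Jul 1, 2067 (222 left).
Jul has 31 days: +31 → Aug 1, 2067 (191 left).
Aug has 31 days: +31 → Sep 1, 2067 (160 left).
Sep has 30 days: +30 → Oct 1, 2067 (130 left).
Oct has 31 days: +31 → Nov 1, 2067 (99 left).
Nov has 30 days: +30 → Dec 1, 2067 (69 left).
Dec has 31 days: +31 → Jan 1, 2068 (38 left).
Jan has 31 days: +31 → Feb 1, 2068 (7 left).
+7 → Feb 8, 2068.

February 8, 2068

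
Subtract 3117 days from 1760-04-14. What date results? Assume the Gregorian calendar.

October 2, 1751

−366 (one year; includes Feb 29, 1760) → Apr 14, 1759 (2751 left).
−365 (one year) → Apr 14, 1758 (2386 left).
−365 (one year) → Apr 14, 1757 (2021 left).
−365 (one year) → Apr 14, 1756 (1656 left).
−366 (one year; includes Feb 29, 1756) → Apr 14, 1755 (1290 left).
−365 (one year) → Apr 14, 1754 (925 left).
−365 (one year) → Apr 14, 1753 (560 left).
−365 (one year) → Apr 14, 1752 (195 left).
−14 → Mar 31, 1752 (end of Mar, 31 days; 181 left).
−31 → Feb 29, 1752 (end of Feb, 29 days; 150 left).
−29 → Jan 31, 1752 (end of Jan, 31 days; 121 left).
−31 → Dec 31, 1751 (end of Dec, 31 days; 90 left).
−31 → Nov 30, 1751 (end of Nov, 30 days; 59 left).
−30 → Oct 31, 1751 (end of Oct, 31 days; 29 left).
−29 → Oct 2, 1751.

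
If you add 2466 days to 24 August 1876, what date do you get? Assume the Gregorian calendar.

+365 (one year) → Aug 24, 1877 (2101 left).
+365 (one year) → Aug 24, 1878 (1736 left).
+365 (one year) → Aug 24, 1879 (1371 left).
+366 (one year; includes Feb 29, 1880) → Aug 24, 1880 (1005 left).
+365 (one year) → Aug 24, 1881 (640 left).
+365 (one year) → Aug 24, 1882 (275 left).
Aug has 31 days: +8 → Sep 1, 1882 (267 left).
Sep has 30 days: +30 → Oct 1, 1882 (237 left).
Oct has 31 days: +31 → Nov 1, 1882 (206 left).
Nov has 30 days: +30 → Dec 1, 1882 (176 left).
Dec has 31 days: +31 → Jan 1, 1883 (145 left).
Jan has 31 days: +31 → Feb 1, 1883 (114 left).
Feb has 28 days: +28 → Mar 1, 1883 (86 left).
Mar has 31 days: +31 → Apr 1, 1883 (55 left).
Apr has 30 days: +30 → May 1, 1883 (25 left).
+25 → May 26, 1883.

May 26, 1883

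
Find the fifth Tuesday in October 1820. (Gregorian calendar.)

October 31, 1820

October 1, 1820 is a Sunday.
The first Tuesday is therefore October 3 (2 days later).
The fifth Tuesday is 3 + 4×7 = October 31.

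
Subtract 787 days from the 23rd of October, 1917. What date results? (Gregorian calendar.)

−365 (one year) → Oct 23, 1916 (422 left).
−366 (one year; includes Feb 29, 1916) → Oct 23, 1915 (56 left).
−23 → Sep 30, 1915 (end of Sep, 30 days; 33 left).
−30 → Aug 31, 1915 (end of Aug, 31 days; 3 left).
−3 → Aug 28, 1915.

August 28, 1915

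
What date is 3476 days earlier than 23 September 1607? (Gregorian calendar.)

−365 (one year) → Sep 23, 1606 (3111 left).
−365 (one year) → Sep 23, 1605 (2746 left).
−365 (one year) → Sep 23, 1604 (2381 left).
−366 (one year; includes Feb 29, 1604) → Sep 23, 1603 (2015 left).
−365 (one year) → Sep 23, 1602 (1650 left).
−365 (one year) → Sep 23, 1601 (1285 left).
−365 (one year) → Sep 23, 1600 (920 left).
−366 (one year; includes Feb 29, 1600) → Sep 23, 1599 (554 left).
−365 (one year) → Sep 23, 1598 (189 left).
−23 → Aug 31, 1598 (end of Aug, 31 days; 166 left).
−31 → Jul 31, 1598 (end of Jul, 31 days; 135 left).
−31 → Jun 30, 1598 (end of Jun, 30 days; 104 left).
−30 → May 31, 1598 (end of May, 31 days; 74 left).
−31 → Apr 30, 1598 (end of Apr, 30 days; 43 left).
−30 → Mar 31, 1598 (end of Mar, 31 days; 13 left).
−13 → Mar 18, 1598.

March 18, 1598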